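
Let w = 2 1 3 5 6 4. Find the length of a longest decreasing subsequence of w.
2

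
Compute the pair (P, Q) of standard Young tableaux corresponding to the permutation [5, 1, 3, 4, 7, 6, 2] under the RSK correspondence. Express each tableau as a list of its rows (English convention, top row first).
P = [[1, 2, 4, 6], [3, 7], [5]], Q = [[1, 3, 4, 5], [2, 6], [7]]

Insert each entry of the permutation into P by Schensted row insertion, recording in Q the position of each new cell.

After inserting 5: P = [[5]].
After inserting 1: P = [[1], [5]].
After inserting 3: P = [[1, 3], [5]].
After inserting 4: P = [[1, 3, 4], [5]].
After inserting 7: P = [[1, 3, 4, 7], [5]].
After inserting 6: P = [[1, 3, 4, 6], [5, 7]].
After inserting 2: P = [[1, 2, 4, 6], [3, 7], [5]].

So P = [[1, 2, 4, 6], [3, 7], [5]], Q = [[1, 3, 4, 5], [2, 6], [7]].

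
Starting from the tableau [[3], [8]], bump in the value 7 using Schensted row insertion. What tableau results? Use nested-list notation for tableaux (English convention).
7 is larger than every entry of row 1, so it is appended to row 1. The new tableau is [[3, 7], [8]].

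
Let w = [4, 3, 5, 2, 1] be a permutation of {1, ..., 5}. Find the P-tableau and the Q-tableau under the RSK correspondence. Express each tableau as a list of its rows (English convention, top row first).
P = [[1, 5], [2], [3], [4]], Q = [[1, 3], [2], [4], [5]]

Insert each entry of the permutation into P by Schensted row insertion, recording in Q the position of each new cell.

Insert 4: appended to row 1. P = [[4]].
Insert 3: 3 bumps 4 from row 1; 4 starts row 2. P = [[3], [4]].
Insert 5: appended to row 1. P = [[3, 5], [4]].
Insert 2: 2 bumps 3 from row 1; 3 bumps 4 from row 2; 4 starts row 3. P = [[2, 5], [3], [4]].
Insert 1: 1 bumps 2 from row 1; 2 bumps 3 from row 2; 3 bumps 4 from row 3; 4 starts row 4. P = [[1, 5], [2], [3], [4]].

So P = [[1, 5], [2], [3], [4]], Q = [[1, 3], [2], [4], [5]].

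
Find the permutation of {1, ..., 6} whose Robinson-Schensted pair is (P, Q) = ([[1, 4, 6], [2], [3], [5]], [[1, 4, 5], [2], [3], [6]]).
Reverse the RSK construction: for i from n down to 1, find the cell of Q containing i, remove the entry at that cell from P, and reverse-bump it up through P; the value ejected from row 1 is w(i).

Step i=6: Q has 6 at row 4, column 1; remove 5 from row 4 of P and reverse-bump: 5 enters row 3 and ejects 3; 3 enters row 2 and ejects 2; 2 enters row 1 and ejects 1. So w(6) = 1. P is now [[2, 4, 6], [3], [5]].
Step i=5: Q has 5 at row 1, column 3; remove that cell from P, ejecting 6. So w(5) = 6. P is now [[2, 4], [3], [5]].
Step i=4: Q has 4 at row 1, column 2; remove that cell from P, ejecting 4. So w(4) = 4. P is now [[2], [3], [5]].
Step i=3: Q has 3 at row 3, column 1; remove 5 from row 3 of P and reverse-bump: 5 enters row 2 and ejects 3; 3 enters row 1 and ejects 2. So w(3) = 2. P is now [[3], [5]].
Step i=2: Q has 2 at row 2, column 1; remove 5 from row 2 of P and reverse-bump: 5 enters row 1 and ejects 3. So w(2) = 3. P is now [[5]].
Step i=1: Q has 1 at row 1, column 1; remove that cell from P, ejecting 5. So w(1) = 5. P is now [].

So w = 5 3 2 4 6 1.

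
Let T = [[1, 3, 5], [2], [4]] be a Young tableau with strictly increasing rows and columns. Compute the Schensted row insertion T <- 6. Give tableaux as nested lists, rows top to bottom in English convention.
6 is larger than every entry of row 1, so it is appended to row 1. The new tableau is [[1, 3, 5, 6], [2], [4]].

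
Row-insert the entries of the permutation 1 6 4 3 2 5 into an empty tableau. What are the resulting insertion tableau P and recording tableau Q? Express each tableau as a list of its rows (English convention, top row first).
Insert each entry of the permutation into P by Schensted row insertion, recording in Q the position of each new cell.

Insert 1: appended to row 1. P = [[1]], Q = [[1]].
Insert 6: appended to row 1. P = [[1, 6]], Q = [[1, 2]].
Insert 4: 4 bumps 6 from row 1; 6 starts row 2. P = [[1, 4], [6]], Q = [[1, 2], [3]].
Insert 3: 3 bumps 4 from row 1; 4 bumps 6 from row 2; 6 starts row 3. P = [[1, 3], [4], [6]], Q = [[1, 2], [3], [4]].
Insert 2: 2 bumps 3 from row 1; 3 bumps 4 from row 2; 4 bumps 6 from row 3; 6 starts row 4. P = [[1, 2], [3], [4], [6]], Q = [[1, 2], [3], [4], [5]].
Insert 5: appended to row 1. P = [[1, 2, 5], [3], [4], [6]], Q = [[1, 2, 6], [3], [4], [5]].

So P = [[1, 2, 5], [3], [4], [6]], Q = [[1, 2, 6], [3], [4], [5]].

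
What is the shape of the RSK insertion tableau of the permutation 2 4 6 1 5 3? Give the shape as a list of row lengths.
[3, 2, 1]

Row-insert each entry into an empty tableau.

After inserting 2: P = [[2]].
After inserting 4: P = [[2, 4]].
After inserting 6: P = [[2, 4, 6]].
After inserting 1: P = [[1, 4, 6], [2]].
After inserting 5: P = [[1, 4, 5], [2, 6]].
After inserting 3: P = [[1, 3, 5], [2, 4], [6]].

The final insertion tableau P = [[1, 3, 5], [2, 4], [6]] has shape [3, 2, 1].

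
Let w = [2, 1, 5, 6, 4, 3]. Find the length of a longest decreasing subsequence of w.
3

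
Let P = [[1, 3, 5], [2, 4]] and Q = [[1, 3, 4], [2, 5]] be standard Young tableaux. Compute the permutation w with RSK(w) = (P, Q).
2 1 4 5 3

Reverse RSK: for i = n, n-1, ..., 1, locate i in Q, remove the corresponding corner cell from P, and reverse-bump its entry up through P; the value ejected from row 1 is w(i).

So w = 2 1 4 5 3.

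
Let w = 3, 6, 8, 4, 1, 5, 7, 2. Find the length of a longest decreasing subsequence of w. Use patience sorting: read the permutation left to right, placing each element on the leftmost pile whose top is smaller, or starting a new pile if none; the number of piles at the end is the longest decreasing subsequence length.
3

3: new pile. tops = [3]
6: onto pile 1 (replacing 3). tops = [6]
8: onto pile 1 (replacing 6). tops = [8]
4: new pile. tops = [8, 4]
1: new pile. tops = [8, 4, 1]
5: onto pile 2 (replacing 4). tops = [8, 5, 1]
7: onto pile 2 (replacing 5). tops = [8, 7, 1]
2: onto pile 3 (replacing 1). tops = [8, 7, 2]

3 piles, so the longest decreasing subsequence has length 3.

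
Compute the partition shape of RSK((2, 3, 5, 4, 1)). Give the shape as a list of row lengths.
[3, 1, 1]

Row-insert each entry into an empty tableau.

After inserting 2: P = [[2]].
After inserting 3: P = [[2, 3]].
After inserting 5: P = [[2, 3, 5]].
After inserting 4: P = [[2, 3, 4], [5]].
After inserting 1: P = [[1, 3, 4], [2], [5]].

The final insertion tableau P = [[1, 3, 4], [2], [5]] has shape [3, 1, 1].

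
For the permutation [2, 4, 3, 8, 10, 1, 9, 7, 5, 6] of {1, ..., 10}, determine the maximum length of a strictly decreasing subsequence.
4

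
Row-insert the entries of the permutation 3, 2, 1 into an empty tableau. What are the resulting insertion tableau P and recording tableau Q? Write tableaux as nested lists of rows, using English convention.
P = [[1], [2], [3]], Q = [[1], [2], [3]]

Insert each entry of the permutation into P by Schensted row insertion, recording in Q the position of each new cell.

After inserting 3: P = [[3]].
After inserting 2: P = [[2], [3]].
After inserting 1: P = [[1], [2], [3]].

So P = [[1], [2], [3]], Q = [[1], [2], [3]].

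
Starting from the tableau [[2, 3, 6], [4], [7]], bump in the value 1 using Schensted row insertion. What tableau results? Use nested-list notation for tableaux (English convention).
[[1, 3, 6], [2], [4], [7]]

In row 1, 1 replaces 2 (the leftmost entry greater than 1); 2 is bumped to row 2. In row 2, 2 replaces 4 (the leftmost entry greater than 2); 4 is bumped to row 3. In row 3, 4 replaces 7 (the leftmost entry greater than 4); 7 is bumped to row 4. 7 starts a new row 4. The new tableau is [[1, 3, 6], [2], [4], [7]].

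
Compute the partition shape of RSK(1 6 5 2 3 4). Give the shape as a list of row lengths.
[4, 1, 1]

Row-insert each entry into an empty tableau.

After inserting 1: P = [[1]].
After inserting 6: P = [[1, 6]].
After inserting 5: P = [[1, 5], [6]].
After inserting 2: P = [[1, 2], [5], [6]].
After inserting 3: P = [[1, 2, 3], [5], [6]].
After inserting 4: P = [[1, 2, 3, 4], [5], [6]].

The final insertion tableau P = [[1, 2, 3, 4], [5], [6]] has shape [4, 1, 1].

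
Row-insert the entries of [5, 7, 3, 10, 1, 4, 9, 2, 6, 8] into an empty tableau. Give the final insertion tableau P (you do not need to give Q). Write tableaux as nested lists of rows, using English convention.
P = [[1, 2, 6, 8], [3, 4, 9], [5, 7, 10]]

After inserting 5: P = [[5]].
After inserting 7: P = [[5, 7]].
After inserting 3: P = [[3, 7], [5]].
After inserting 10: P = [[3, 7, 10], [5]].
After inserting 1: P = [[1, 7, 10], [3], [5]].
After inserting 4: P = [[1, 4, 10], [3, 7], [5]].
After inserting 9: P = [[1, 4, 9], [3, 7, 10], [5]].
After inserting 2: P = [[1, 2, 9], [3, 4, 10], [5, 7]].
After inserting 6: P = [[1, 2, 6], [3, 4, 9], [5, 7, 10]].
After inserting 8: P = [[1, 2, 6, 8], [3, 4, 9], [5, 7, 10]].

So P = [[1, 2, 6, 8], [3, 4, 9], [5, 7, 10]].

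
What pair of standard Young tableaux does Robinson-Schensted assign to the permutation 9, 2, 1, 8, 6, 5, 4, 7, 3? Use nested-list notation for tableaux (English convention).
Insert each entry of the permutation into P by Schensted row insertion, recording in Q the position of each new cell.

Insert 9: appended to row 1. P = [[9]].
Insert 2: 2 bumps 9 from row 1; 9 starts row 2. P = [[2], [9]].
Insert 1: 1 bumps 2 from row 1; 2 bumps 9 from row 2; 9 starts row 3. P = [[1], [2], [9]].
Insert 8: appended to row 1. P = [[1, 8], [2], [9]].
Insert 6: 6 bumps 8 from row 1; 8 appends to row 2. P = [[1, 6], [2, 8], [9]].
Insert 5: 5 bumps 6 from row 1; 6 bumps 8 from row 2; 8 bumps 9 from row 3; 9 starts row 4. P = [[1, 5], [2, 6], [8], [9]].
Insert 4: 4 bumps 5 from row 1; 5 bumps 6 from row 2; 6 bumps 8 from row 3; 8 bumps 9 from row 4; 9 starts row 5. P = [[1, 4], [2, 5], [6], [8], [9]].
Insert 7: appended to row 1. P = [[1, 4, 7], [2, 5], [6], [8], [9]].
Insert 3: 3 bumps 4 from row 1; 4 bumps 5 from row 2; 5 bumps 6 from row 3; 6 bumps 8 from row 4; 8 bumps 9 from row 5; 9 starts row 6. P = [[1, 3, 7], [2, 4], [5], [6], [8], [9]].

So P = [[1, 3, 7], [2, 4], [5], [6], [8], [9]], Q = [[1, 4, 8], [2, 5], [3], [6], [7], [9]].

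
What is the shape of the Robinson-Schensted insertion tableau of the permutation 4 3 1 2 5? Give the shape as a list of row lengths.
[3, 1, 1]

Row-insert each entry into an empty tableau.

After inserting 4: P = [[4]].
After inserting 3: P = [[3], [4]].
After inserting 1: P = [[1], [3], [4]].
After inserting 2: P = [[1, 2], [3], [4]].
After inserting 5: P = [[1, 2, 5], [3], [4]].

The final insertion tableau P = [[1, 2, 5], [3], [4]] has shape [3, 1, 1].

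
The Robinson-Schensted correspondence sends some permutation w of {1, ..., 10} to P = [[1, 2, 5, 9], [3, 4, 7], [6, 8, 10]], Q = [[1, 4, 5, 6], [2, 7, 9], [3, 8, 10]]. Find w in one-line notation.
6 3 1 4 8 10 7 2 9 5

Reverse the RSK construction: for i from n down to 1, find the cell of Q containing i, remove the entry at that cell from P, and reverse-bump it up through P; the value ejected from row 1 is w(i).

Step i=10: Q has 10 at row 3, column 3; remove 10 from row 3 of P and reverse-bump: 10 enters row 2 and ejects 7; 7 enters row 1 and ejects 5. So w(10) = 5. P is now [[1, 2, 7, 9], [3, 4, 10], [6, 8]].
Step i=9: Q has 9 at row 2, column 3; remove 10 from row 2 of P and reverse-bump: 10 enters row 1 and ejects 9. So w(9) = 9. P is now [[1, 2, 7, 10], [3, 4], [6, 8]].
Step i=8: Q has 8 at row 3, column 2; remove 8 from row 3 of P and reverse-bump: 8 enters row 2 and ejects 4; 4 enters row 1 and ejects 2. So w(8) = 2. P is now [[1, 4, 7, 10], [3, 8], [6]].
Step i=7: Q has 7 at row 2, column 2; remove 8 from row 2 of P and reverse-bump: 8 enters row 1 and ejects 7. So w(7) = 7. P is now [[1, 4, 8, 10], [3], [6]].
Step i=6: Q has 6 at row 1, column 4; remove that cell from P, ejecting 10. So w(6) = 10. P is now [[1, 4, 8], [3], [6]].
Step i=5: Q has 5 at row 1, column 3; remove that cell from P, ejecting 8. So w(5) = 8. P is now [[1, 4], [3], [6]].
Step i=4: Q has 4 at row 1, column 2; remove that cell from P, ejecting 4. So w(4) = 4. P is now [[1], [3], [6]].
Step i=3: Q has 3 at row 3, column 1; remove 6 from row 3 of P and reverse-bump: 6 enters row 2 and ejects 3; 3 enters row 1 and ejects 1. So w(3) = 1. P is now [[3], [6]].
Step i=2: Q has 2 at row 2, column 1; remove 6 from row 2 of P and reverse-bump: 6 enters row 1 and ejects 3. So w(2) = 3. P is now [[6]].
Step i=1: Q has 1 at row 1, column 1; remove that cell from P, ejecting 6. So w(1) = 6. P is now [].

So w = 6 3 1 4 8 10 7 2 9 5.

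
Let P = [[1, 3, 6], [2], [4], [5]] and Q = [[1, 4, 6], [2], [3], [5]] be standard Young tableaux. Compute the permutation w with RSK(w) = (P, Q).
5 4 2 3 1 6

Reverse RSK: for i = n, n-1, ..., 1, locate i in Q, remove the corresponding corner cell from P, and reverse-bump its entry up through P; the value ejected from row 1 is w(i).

So w = 5 4 2 3 1 6.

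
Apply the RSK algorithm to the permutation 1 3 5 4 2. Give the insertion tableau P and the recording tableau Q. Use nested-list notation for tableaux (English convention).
P = [[1, 2, 4], [3], [5]], Q = [[1, 2, 3], [4], [5]]

Insert each entry of the permutation into P by Schensted row insertion, recording in Q the position of each new cell.

Insert 1: appended to row 1. P = [[1]].
Insert 3: appended to row 1. P = [[1, 3]].
Insert 5: appended to row 1. P = [[1, 3, 5]].
Insert 4: 4 bumps 5 from row 1; 5 starts row 2. P = [[1, 3, 4], [5]].
Insert 2: 2 bumps 3 from row 1; 3 bumps 5 from row 2; 5 starts row 3. P = [[1, 2, 4], [3], [5]].

So P = [[1, 2, 4], [3], [5]], Q = [[1, 2, 3], [4], [5]].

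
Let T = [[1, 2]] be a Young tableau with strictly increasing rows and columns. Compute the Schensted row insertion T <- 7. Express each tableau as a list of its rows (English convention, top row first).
7 is larger than every entry of row 1, so it is appended to row 1. The new tableau is [[1, 2, 7]].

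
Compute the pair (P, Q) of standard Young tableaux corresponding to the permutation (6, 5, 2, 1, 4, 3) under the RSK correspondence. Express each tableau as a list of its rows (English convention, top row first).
P = [[1, 3], [2, 4], [5], [6]], Q = [[1, 5], [2, 6], [3], [4]]

Insert each entry of the permutation into P by Schensted row insertion, recording in Q the position of each new cell.

Insert 6: appended to row 1. P = [[6]].
Insert 5: 5 bumps 6 from row 1; 6 starts row 2. P = [[5], [6]].
Insert 2: 2 bumps 5 from row 1; 5 bumps 6 from row 2; 6 starts row 3. P = [[2], [5], [6]].
Insert 1: 1 bumps 2 from row 1; 2 bumps 5 from row 2; 5 bumps 6 from row 3; 6 starts row 4. P = [[1], [2], [5], [6]].
Insert 4: appended to row 1. P = [[1, 4], [2], [5], [6]].
Insert 3: 3 bumps 4 from row 1; 4 appends to row 2. P = [[1, 3], [2, 4], [5], [6]].

So P = [[1, 3], [2, 4], [5], [6]], Q = [[1, 5], [2, 6], [3], [4]].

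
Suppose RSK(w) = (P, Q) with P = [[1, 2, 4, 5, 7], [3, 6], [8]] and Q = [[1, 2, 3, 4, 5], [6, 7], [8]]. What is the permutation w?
1 3 4 6 8 2 7 5

Reverse the RSK construction: for i from n down to 1, find the cell of Q containing i, remove the entry at that cell from P, and reverse-bump it up through P; the value ejected from row 1 is w(i).

Step i=8: Q has 8 at row 3, column 1; remove 8 from row 3 of P and reverse-bump: 8 enters row 2 and ejects 6; 6 enters row 1 and ejects 5. So w(8) = 5. P is now [[1, 2, 4, 6, 7], [3, 8]].
Step i=7: Q has 7 at row 2, column 2; remove 8 from row 2 of P and reverse-bump: 8 enters row 1 and ejects 7. So w(7) = 7. P is now [[1, 2, 4, 6, 8], [3]].
Step i=6: Q has 6 at row 2, column 1; remove 3 from row 2 of P and reverse-bump: 3 enters row 1 and ejects 2. So w(6) = 2. P is now [[1, 3, 4, 6, 8]].
Step i=5: Q has 5 at row 1, column 5; remove that cell from P, ejecting 8. So w(5) = 8. P is now [[1, 3, 4, 6]].
Step i=4: Q has 4 at row 1, column 4; remove that cell from P, ejecting 6. So w(4) = 6. P is now [[1, 3, 4]].
Step i=3: Q has 3 at row 1, column 3; remove that cell from P, ejecting 4. So w(3) = 4. P is now [[1, 3]].
Step i=2: Q has 2 at row 1, column 2; remove that cell from P, ejecting 3. So w(2) = 3. P is now [[1]].
Step i=1: Q has 1 at row 1, column 1; remove that cell from P, ejecting 1. So w(1) = 1. P is now [].

So w = 1 3 4 6 8 2 7 5.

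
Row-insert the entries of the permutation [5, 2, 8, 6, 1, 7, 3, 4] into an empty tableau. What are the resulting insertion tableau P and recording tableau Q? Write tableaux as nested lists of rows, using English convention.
P = [[1, 3, 4], [2, 6, 7], [5, 8]], Q = [[1, 3, 6], [2, 4, 8], [5, 7]]

Insert each entry of the permutation into P by Schensted row insertion, recording in Q the position of each new cell.

Insert 5: appended to row 1. P = [[5]], Q = [[1]].
Insert 2: 2 bumps 5 from row 1; 5 starts row 2. P = [[2], [5]], Q = [[1], [2]].
Insert 8: appended to row 1. P = [[2, 8], [5]], Q = [[1, 3], [2]].
Insert 6: 6 bumps 8 from row 1; 8 appends to row 2. P = [[2, 6], [5, 8]], Q = [[1, 3], [2, 4]].
Insert 1: 1 bumps 2 from row 1; 2 bumps 5 from row 2; 5 starts row 3. P = [[1, 6], [2, 8], [5]], Q = [[1, 3], [2, 4], [5]].
Insert 7: appended to row 1. P = [[1, 6, 7], [2, 8], [5]], Q = [[1, 3, 6], [2, 4], [5]].
Insert 3: 3 bumps 6 from row 1; 6 bumps 8 from row 2; 8 appends to row 3. P = [[1, 3, 7], [2, 6], [5, 8]], Q = [[1, 3, 6], [2, 4], [5, 7]].
Insert 4: 4 bumps 7 from row 1; 7 appends to row 2. P = [[1, 3, 4], [2, 6, 7], [5, 8]], Q = [[1, 3, 6], [2, 4, 8], [5, 7]].

So P = [[1, 3, 4], [2, 6, 7], [5, 8]], Q = [[1, 3, 6], [2, 4, 8], [5, 7]].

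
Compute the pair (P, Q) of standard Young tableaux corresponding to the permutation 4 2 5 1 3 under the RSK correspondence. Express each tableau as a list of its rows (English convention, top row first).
Insert each entry of the permutation into P by Schensted row insertion, recording in Q the position of each new cell.

Insert 4: appended to row 1. P = [[4]].
Insert 2: 2 bumps 4 from row 1; 4 starts row 2. P = [[2], [4]].
Insert 5: appended to row 1. P = [[2, 5], [4]].
Insert 1: 1 bumps 2 from row 1; 2 bumps 4 from row 2; 4 starts row 3. P = [[1, 5], [2], [4]].
Insert 3: 3 bumps 5 from row 1; 5 appends to row 2. P = [[1, 3], [2, 5], [4]].

So P = [[1, 3], [2, 5], [4]], Q = [[1, 3], [2, 5], [4]].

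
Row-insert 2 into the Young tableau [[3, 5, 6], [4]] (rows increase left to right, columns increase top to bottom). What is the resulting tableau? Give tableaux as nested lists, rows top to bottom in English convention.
[[2, 5, 6], [3], [4]]

In row 1, 2 replaces 3 (the leftmost entry greater than 2); 3 is bumped to row 2. In row 2, 3 replaces 4 (the leftmost entry greater than 3); 4 is bumped to row 3. 4 starts a new row 3. The new tableau is [[2, 5, 6], [3], [4]].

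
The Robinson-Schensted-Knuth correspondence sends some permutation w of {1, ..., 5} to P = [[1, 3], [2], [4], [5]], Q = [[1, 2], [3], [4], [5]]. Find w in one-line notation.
Reverse the RSK construction: for i from n down to 1, find the cell of Q containing i, remove the entry at that cell from P, and reverse-bump it up through P; the value ejected from row 1 is w(i).

Step i=5: Q has 5 at row 4, column 1; remove 5 from row 4 of P and reverse-bump: 5 enters row 3 and ejects 4; 4 enters row 2 and ejects 2; 2 enters row 1 and ejects 1. So w(5) = 1. P is now [[2, 3], [4], [5]].
Step i=4: Q has 4 at row 3, column 1; remove 5 from row 3 of P and reverse-bump: 5 enters row 2 and ejects 4; 4 enters row 1 and ejects 3. So w(4) = 3. P is now [[2, 4], [5]].
Step i=3: Q has 3 at row 2, column 1; remove 5 from row 2 of P and reverse-bump: 5 enters row 1 and ejects 4. So w(3) = 4. P is now [[2, 5]].
Step i=2: Q has 2 at row 1, column 2; remove that cell from P, ejecting 5. So w(2) = 5. P is now [[2]].
Step i=1: Q has 1 at row 1, column 1; remove that cell from P, ejecting 2. So w(1) = 2. P is now [].

So w = 2 5 4 3 1.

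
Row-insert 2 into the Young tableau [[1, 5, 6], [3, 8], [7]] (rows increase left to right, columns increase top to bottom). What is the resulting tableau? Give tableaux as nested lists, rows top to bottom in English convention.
[[1, 2, 6], [3, 5], [7, 8]]

In row 1, 2 replaces 5 (the leftmost entry greater than 2); 5 is bumped to row 2. In row 2, 5 replaces 8 (the leftmost entry greater than 5); 8 is bumped to row 3. 8 is appended to row 3. The new tableau is [[1, 2, 6], [3, 5], [7, 8]].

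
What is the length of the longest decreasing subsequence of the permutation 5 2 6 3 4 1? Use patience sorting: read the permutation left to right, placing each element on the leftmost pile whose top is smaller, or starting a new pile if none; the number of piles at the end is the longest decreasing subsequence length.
5: new pile. tops = [5]
2: new pile. tops = [5, 2]
6: onto pile 1 (replacing 5). tops = [6, 2]
3: onto pile 2 (replacing 2). tops = [6, 3]
4: onto pile 2 (replacing 3). tops = [6, 4]
1: new pile. tops = [6, 4, 1]

3 piles, so the longest decreasing subsequence has length 3.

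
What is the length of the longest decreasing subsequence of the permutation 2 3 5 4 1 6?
3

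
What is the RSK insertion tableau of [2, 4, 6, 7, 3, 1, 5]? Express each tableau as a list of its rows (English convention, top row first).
Insert 2: appended to row 1. P = [[2]].
Insert 4: appended to row 1. P = [[2, 4]].
Insert 6: appended to row 1. P = [[2, 4, 6]].
Insert 7: appended to row 1. P = [[2, 4, 6, 7]].
Insert 3: 3 bumps 4 from row 1; 4 starts row 2. P = [[2, 3, 6, 7], [4]].
Insert 1: 1 bumps 2 from row 1; 2 bumps 4 from row 2; 4 starts row 3. P = [[1, 3, 6, 7], [2], [4]].
Insert 5: 5 bumps 6 from row 1; 6 appends to row 2. P = [[1, 3, 5, 7], [2, 6], [4]].

So P = [[1, 3, 5, 7], [2, 6], [4]].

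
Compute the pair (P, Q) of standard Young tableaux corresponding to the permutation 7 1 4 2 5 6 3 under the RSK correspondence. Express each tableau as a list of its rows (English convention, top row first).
P = [[1, 2, 3, 6], [4, 5], [7]], Q = [[1, 3, 5, 6], [2, 7], [4]]

Insert each entry of the permutation into P by Schensted row insertion, recording in Q the position of each new cell.

After inserting 7: P = [[7]].
After inserting 1: P = [[1], [7]].
After inserting 4: P = [[1, 4], [7]].
After inserting 2: P = [[1, 2], [4], [7]].
After inserting 5: P = [[1, 2, 5], [4], [7]].
After inserting 6: P = [[1, 2, 5, 6], [4], [7]].
After inserting 3: P = [[1, 2, 3, 6], [4, 5], [7]].

So P = [[1, 2, 3, 6], [4, 5], [7]], Q = [[1, 3, 5, 6], [2, 7], [4]].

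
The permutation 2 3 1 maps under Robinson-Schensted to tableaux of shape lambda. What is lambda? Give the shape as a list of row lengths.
Row-insert each entry into an empty tableau.

After inserting 2: P = [[2]].
After inserting 3: P = [[2, 3]].
After inserting 1: P = [[1, 3], [2]].

The final insertion tableau P = [[1, 3], [2]] has shape [2, 1].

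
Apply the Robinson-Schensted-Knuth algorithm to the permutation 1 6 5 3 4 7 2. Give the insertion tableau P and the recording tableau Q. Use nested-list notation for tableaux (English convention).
P = [[1, 2, 4, 7], [3], [5], [6]], Q = [[1, 2, 5, 6], [3], [4], [7]]

Insert each entry of the permutation into P by Schensted row insertion, recording in Q the position of each new cell.

Insert 1: appended to row 1. P = [[1]].
Insert 6: appended to row 1. P = [[1, 6]].
Insert 5: 5 bumps 6 from row 1; 6 starts row 2. P = [[1, 5], [6]].
Insert 3: 3 bumps 5 from row 1; 5 bumps 6 from row 2; 6 starts row 3. P = [[1, 3], [5], [6]].
Insert 4: appended to row 1. P = [[1, 3, 4], [5], [6]].
Insert 7: appended to row 1. P = [[1, 3, 4, 7], [5], [6]].
Insert 2: 2 bumps 3 from row 1; 3 bumps 5 from row 2; 5 bumps 6 from row 3; 6 starts row 4. P = [[1, 2, 4, 7], [3], [5], [6]].

So P = [[1, 2, 4, 7], [3], [5], [6]], Q = [[1, 2, 5, 6], [3], [4], [7]].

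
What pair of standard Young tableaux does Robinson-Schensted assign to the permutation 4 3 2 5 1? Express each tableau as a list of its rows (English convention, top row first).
Insert each entry of the permutation into P by Schensted row insertion, recording in Q the position of each new cell.

Insert 4: appended to row 1. P = [[4]].
Insert 3: 3 bumps 4 from row 1; 4 starts row 2. P = [[3], [4]].
Insert 2: 2 bumps 3 from row 1; 3 bumps 4 from row 2; 4 starts row 3. P = [[2], [3], [4]].
Insert 5: appended to row 1. P = [[2, 5], [3], [4]].
Insert 1: 1 bumps 2 from row 1; 2 bumps 3 from row 2; 3 bumps 4 from row 3; 4 starts row 4. P = [[1, 5], [2], [3], [4]].

So P = [[1, 5], [2], [3], [4]], Q = [[1, 4], [2], [3], [5]].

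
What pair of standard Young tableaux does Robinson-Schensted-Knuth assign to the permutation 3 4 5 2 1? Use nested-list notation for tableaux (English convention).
Insert each entry of the permutation into P by Schensted row insertion, recording in Q the position of each new cell.

Insert 3: appended to row 1. P = [[3]].
Insert 4: appended to row 1. P = [[3, 4]].
Insert 5: appended to row 1. P = [[3, 4, 5]].
Insert 2: 2 bumps 3 from row 1; 3 starts row 2. P = [[2, 4, 5], [3]].
Insert 1: 1 bumps 2 from row 1; 2 bumps 3 from row 2; 3 starts row 3. P = [[1, 4, 5], [2], [3]].

So P = [[1, 4, 5], [2], [3]], Q = [[1, 2, 3], [4], [5]].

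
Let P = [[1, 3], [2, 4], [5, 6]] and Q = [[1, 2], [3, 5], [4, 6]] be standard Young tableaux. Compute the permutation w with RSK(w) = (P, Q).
5 6 2 1 4 3

Reverse the RSK construction: for i from n down to 1, find the cell of Q containing i, remove the entry at that cell from P, and reverse-bump it up through P; the value ejected from row 1 is w(i).

Step i=6: Q has 6 at row 3, column 2; remove 6 from row 3 of P and reverse-bump: 6 enters row 2 and ejects 4; 4 enters row 1 and ejects 3. So w(6) = 3. P is now [[1, 4], [2, 6], [5]].
Step i=5: Q has 5 at row 2, column 2; remove 6 from row 2 of P and reverse-bump: 6 enters row 1 and ejects 4. So w(5) = 4. P is now [[1, 6], [2], [5]].
Step i=4: Q has 4 at row 3, column 1; remove 5 from row 3 of P and reverse-bump: 5 enters row 2 and ejects 2; 2 enters row 1 and ejects 1. So w(4) = 1. P is now [[2, 6], [5]].
Step i=3: Q has 3 at row 2, column 1; remove 5 from row 2 of P and reverse-bump: 5 enters row 1 and ejects 2. So w(3) = 2. P is now [[5, 6]].
Step i=2: Q has 2 at row 1, column 2; remove that cell from P, ejecting 6. So w(2) = 6. P is now [[5]].
Step i=1: Q has 1 at row 1, column 1; remove that cell from P, ejecting 5. So w(1) = 5. P is now [].

So w = 5 6 2 1 4 3.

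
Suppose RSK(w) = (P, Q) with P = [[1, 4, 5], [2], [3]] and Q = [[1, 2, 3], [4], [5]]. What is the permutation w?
Reverse the RSK construction: for i from n down to 1, find the cell of Q containing i, remove the entry at that cell from P, and reverse-bump it up through P; the value ejected from row 1 is w(i).

Step i=5: Q has 5 at row 3, column 1; remove 3 from row 3 of P and reverse-bump: 3 enters row 2 and ejects 2; 2 enters row 1 and ejects 1. So w(5) = 1. P is now [[2, 4, 5], [3]].
Step i=4: Q has 4 at row 2, column 1; remove 3 from row 2 of P and reverse-bump: 3 enters row 1 and ejects 2. So w(4) = 2. P is now [[3, 4, 5]].
Step i=3: Q has 3 at row 1, column 3; remove that cell from P, ejecting 5. So w(3) = 5. P is now [[3, 4]].
Step i=2: Q has 2 at row 1, column 2; remove that cell from P, ejecting 4. So w(2) = 4. P is now [[3]].
Step i=1: Q has 1 at row 1, column 1; remove that cell from P, ejecting 3. So w(1) = 3. P is now [].

So w = 3 4 5 2 1.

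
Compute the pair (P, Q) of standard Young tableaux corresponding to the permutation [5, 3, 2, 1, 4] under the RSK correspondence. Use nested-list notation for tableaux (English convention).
P = [[1, 4], [2], [3], [5]], Q = [[1, 5], [2], [3], [4]]

Insert each entry of the permutation into P by Schensted row insertion, recording in Q the position of each new cell.

Insert 5: appended to row 1. P = [[5]], Q = [[1]].
Insert 3: 3 bumps 5 from row 1; 5 starts row 2. P = [[3], [5]], Q = [[1], [2]].
Insert 2: 2 bumps 3 from row 1; 3 bumps 5 from row 2; 5 starts row 3. P = [[2], [3], [5]], Q = [[1], [2], [3]].
Insert 1: 1 bumps 2 from row 1; 2 bumps 3 from row 2; 3 bumps 5 from row 3; 5 starts row 4. P = [[1], [2], [3], [5]], Q = [[1], [2], [3], [4]].
Insert 4: appended to row 1. P = [[1, 4], [2], [3], [5]], Q = [[1, 5], [2], [3], [4]].

So P = [[1, 4], [2], [3], [5]], Q = [[1, 5], [2], [3], [4]].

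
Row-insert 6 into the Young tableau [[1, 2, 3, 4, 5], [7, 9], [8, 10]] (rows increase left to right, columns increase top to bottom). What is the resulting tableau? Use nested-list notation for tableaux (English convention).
6 is larger than every entry of row 1, so it is appended to row 1. The new tableau is [[1, 2, 3, 4, 5, 6], [7, 9], [8, 10]].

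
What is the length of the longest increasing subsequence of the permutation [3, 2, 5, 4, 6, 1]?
3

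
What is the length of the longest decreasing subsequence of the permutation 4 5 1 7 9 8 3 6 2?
4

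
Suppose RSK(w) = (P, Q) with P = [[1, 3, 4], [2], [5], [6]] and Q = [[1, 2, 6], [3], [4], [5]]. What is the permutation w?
2 6 5 3 1 4

Reverse RSK: for i = n, n-1, ..., 1, locate i in Q, remove the corresponding corner cell from P, and reverse-bump its entry up through P; the value ejected from row 1 is w(i).

So w = 2 6 5 3 1 4.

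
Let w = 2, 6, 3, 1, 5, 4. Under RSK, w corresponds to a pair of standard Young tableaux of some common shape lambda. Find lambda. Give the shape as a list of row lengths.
RSK row insertion gives P = [[1, 3, 4], [2, 5], [6]], which has shape [3, 2, 1].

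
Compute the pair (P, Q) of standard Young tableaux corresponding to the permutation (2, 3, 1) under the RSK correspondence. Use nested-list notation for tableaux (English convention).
Insert each entry of the permutation into P by Schensted row insertion, recording in Q the position of each new cell.

After inserting 2: P = [[2]].
After inserting 3: P = [[2, 3]].
After inserting 1: P = [[1, 3], [2]].

So P = [[1, 3], [2]], Q = [[1, 2], [3]].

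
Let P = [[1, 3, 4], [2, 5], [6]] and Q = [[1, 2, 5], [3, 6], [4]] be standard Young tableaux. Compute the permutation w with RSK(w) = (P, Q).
Reverse the RSK construction: for i from n down to 1, find the cell of Q containing i, remove the entry at that cell from P, and reverse-bump it up through P; the value ejected from row 1 is w(i).

Step i=6: Q has 6 at row 2, column 2; remove 5 from row 2 of P and reverse-bump: 5 enters row 1 and ejects 4. So w(6) = 4. P is now [[1, 3, 5], [2], [6]].
Step i=5: Q has 5 at row 1, column 3; remove that cell from P, ejecting 5. So w(5) = 5. P is now [[1, 3], [2], [6]].
Step i=4: Q has 4 at row 3, column 1; remove 6 from row 3 of P and reverse-bump: 6 enters row 2 and ejects 2; 2 enters row 1 and ejects 1. So w(4) = 1. P is now [[2, 3], [6]].
Step i=3: Q has 3 at row 2, column 1; remove 6 from row 2 of P and reverse-bump: 6 enters row 1 and ejects 3. So w(3) = 3. P is now [[2, 6]].
Step i=2: Q has 2 at row 1, column 2; remove that cell from P, ejecting 6. So w(2) = 6. P is now [[2]].
Step i=1: Q has 1 at row 1, column 1; remove that cell from P, ejecting 2. So w(1) = 2. P is now [].

So w = 2 6 3 1 5 4.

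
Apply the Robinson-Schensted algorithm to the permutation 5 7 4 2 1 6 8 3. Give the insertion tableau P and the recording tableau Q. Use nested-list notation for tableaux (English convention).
Insert each entry of the permutation into P by Schensted row insertion, recording in Q the position of each new cell.

After inserting 5: P = [[5]].
After inserting 7: P = [[5, 7]].
After inserting 4: P = [[4, 7], [5]].
After inserting 2: P = [[2, 7], [4], [5]].
After inserting 1: P = [[1, 7], [2], [4], [5]].
After inserting 6: P = [[1, 6], [2, 7], [4], [5]].
After inserting 8: P = [[1, 6, 8], [2, 7], [4], [5]].
After inserting 3: P = [[1, 3, 8], [2, 6], [4, 7], [5]].

So P = [[1, 3, 8], [2, 6], [4, 7], [5]], Q = [[1, 2, 7], [3, 6], [4, 8], [5]].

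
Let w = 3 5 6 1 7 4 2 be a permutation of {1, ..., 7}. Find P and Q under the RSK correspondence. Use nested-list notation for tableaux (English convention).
Insert each entry of the permutation into P by Schensted row insertion, recording in Q the position of each new cell.

Insert 3: appended to row 1. P = [[3]], Q = [[1]].
Insert 5: appended to row 1. P = [[3, 5]], Q = [[1, 2]].
Insert 6: appended to row 1. P = [[3, 5, 6]], Q = [[1, 2, 3]].
Insert 1: 1 bumps 3 from row 1; 3 starts row 2. P = [[1, 5, 6], [3]], Q = [[1, 2, 3], [4]].
Insert 7: appended to row 1. P = [[1, 5, 6, 7], [3]], Q = [[1, 2, 3, 5], [4]].
Insert 4: 4 bumps 5 from row 1; 5 appends to row 2. P = [[1, 4, 6, 7], [3, 5]], Q = [[1, 2, 3, 5], [4, 6]].
Insert 2: 2 bumps 4 from row 1; 4 bumps 5 from row 2; 5 starts row 3. P = [[1, 2, 6, 7], [3, 4], [5]], Q = [[1, 2, 3, 5], [4, 6], [7]].

So P = [[1, 2, 6, 7], [3, 4], [5]], Q = [[1, 2, 3, 5], [4, 6], [7]].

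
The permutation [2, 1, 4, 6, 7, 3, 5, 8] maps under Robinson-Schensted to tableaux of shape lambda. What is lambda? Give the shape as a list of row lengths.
RSK row insertion gives P = [[1, 3, 5, 7, 8], [2, 4, 6]], which has shape [5, 3].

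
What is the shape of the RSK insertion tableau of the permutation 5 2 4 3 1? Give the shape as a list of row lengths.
[2, 1, 1, 1]

Row-insert each entry into an empty tableau.

After inserting 5: P = [[5]].
After inserting 2: P = [[2], [5]].
After inserting 4: P = [[2, 4], [5]].
After inserting 3: P = [[2, 3], [4], [5]].
After inserting 1: P = [[1, 3], [2], [4], [5]].

The final insertion tableau P = [[1, 3], [2], [4], [5]] has shape [2, 1, 1, 1].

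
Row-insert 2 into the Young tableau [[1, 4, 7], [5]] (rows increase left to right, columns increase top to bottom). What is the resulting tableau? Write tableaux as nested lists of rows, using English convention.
[[1, 2, 7], [4], [5]]

In row 1, 2 replaces 4 (the leftmost entry greater than 2); 4 is bumped to row 2. In row 2, 4 replaces 5 (the leftmost entry greater than 4); 5 is bumped to row 3. 5 starts a new row 3. The new tableau is [[1, 2, 7], [4], [5]].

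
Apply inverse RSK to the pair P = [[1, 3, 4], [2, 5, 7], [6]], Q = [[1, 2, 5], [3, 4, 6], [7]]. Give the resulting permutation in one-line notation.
2 6 1 3 7 5 4

Reverse the RSK construction: for i from n down to 1, find the cell of Q containing i, remove the entry at that cell from P, and reverse-bump it up through P; the value ejected from row 1 is w(i).

Step i=7: Q has 7 at row 3, column 1; remove 6 from row 3 of P and reverse-bump: 6 enters row 2 and ejects 5; 5 enters row 1 and ejects 4. So w(7) = 4. P is now [[1, 3, 5], [2, 6, 7]].
Step i=6: Q has 6 at row 2, column 3; remove 7 from row 2 of P and reverse-bump: 7 enters row 1 and ejects 5. So w(6) = 5. P is now [[1, 3, 7], [2, 6]].
Step i=5: Q has 5 at row 1, column 3; remove that cell from P, ejecting 7. So w(5) = 7. P is now [[1, 3], [2, 6]].
Step i=4: Q has 4 at row 2, column 2; remove 6 from row 2 of P and reverse-bump: 6 enters row 1 and ejects 3. So w(4) = 3. P is now [[1, 6], [2]].
Step i=3: Q has 3 at row 2, column 1; remove 2 from row 2 of P and reverse-bump: 2 enters row 1 and ejects 1. So w(3) = 1. P is now [[2, 6]].
Step i=2: Q has 2 at row 1, column 2; remove that cell from P, ejecting 6. So w(2) = 6. P is now [[2]].
Step i=1: Q has 1 at row 1, column 1; remove that cell from P, ejecting 2. So w(1) = 2. P is now [].

So w = 2 6 1 3 7 5 4.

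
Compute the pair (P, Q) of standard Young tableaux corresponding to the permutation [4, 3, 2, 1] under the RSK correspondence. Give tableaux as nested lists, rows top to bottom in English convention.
P = [[1], [2], [3], [4]], Q = [[1], [2], [3], [4]]

Insert each entry of the permutation into P by Schensted row insertion, recording in Q the position of each new cell.

Insert 4: appended to row 1. P = [[4]].
Insert 3: 3 bumps 4 from row 1; 4 starts row 2. P = [[3], [4]].
Insert 2: 2 bumps 3 from row 1; 3 bumps 4 from row 2; 4 starts row 3. P = [[2], [3], [4]].
Insert 1: 1 bumps 2 from row 1; 2 bumps 3 from row 2; 3 bumps 4 from row 3; 4 starts row 4. P = [[1], [2], [3], [4]].

So P = [[1], [2], [3], [4]], Q = [[1], [2], [3], [4]].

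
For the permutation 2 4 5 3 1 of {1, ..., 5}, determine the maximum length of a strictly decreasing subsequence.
3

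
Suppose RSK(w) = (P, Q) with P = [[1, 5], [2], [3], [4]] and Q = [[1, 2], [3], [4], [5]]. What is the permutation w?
4 5 3 2 1

Reverse the RSK construction: for i from n down to 1, find the cell of Q containing i, remove the entry at that cell from P, and reverse-bump it up through P; the value ejected from row 1 is w(i).

Step i=5: Q has 5 at row 4, column 1; remove 4 from row 4 of P and reverse-bump: 4 enters row 3 and ejects 3; 3 enters row 2 and ejects 2; 2 enters row 1 and ejects 1. So w(5) = 1. P is now [[2, 5], [3], [4]].
Step i=4: Q has 4 at row 3, column 1; remove 4 from row 3 of P and reverse-bump: 4 enters row 2 and ejects 3; 3 enters row 1 and ejects 2. So w(4) = 2. P is now [[3, 5], [4]].
Step i=3: Q has 3 at row 2, column 1; remove 4 from row 2 of P and reverse-bump: 4 enters row 1 and ejects 3. So w(3) = 3. P is now [[4, 5]].
Step i=2: Q has 2 at row 1, column 2; remove that cell from P, ejecting 5. So w(2) = 5. P is now [[4]].
Step i=1: Q has 1 at row 1, column 1; remove that cell from P, ejecting 4. So w(1) = 4. P is now [].

So w = 4 5 3 2 1.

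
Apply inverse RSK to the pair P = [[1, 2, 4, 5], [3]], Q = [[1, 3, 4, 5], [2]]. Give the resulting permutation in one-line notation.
3 1 2 4 5

Reverse RSK: for i = n, n-1, ..., 1, locate i in Q, remove the corresponding corner cell from P, and reverse-bump its entry up through P; the value ejected from row 1 is w(i).

So w = 3 1 2 4 5.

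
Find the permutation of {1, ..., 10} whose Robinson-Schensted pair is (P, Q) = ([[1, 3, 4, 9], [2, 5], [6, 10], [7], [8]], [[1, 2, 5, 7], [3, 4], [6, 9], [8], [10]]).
Reverse the RSK construction: for i from n down to 1, find the cell of Q containing i, remove the entry at that cell from P, and reverse-bump it up through P; the value ejected from row 1 is w(i).

Step i=10: Q has 10 at row 5, column 1; remove 8 from row 5 of P and reverse-bump: 8 enters row 4 and ejects 7; 7 enters row 3 and ejects 6; 6 enters row 2 and ejects 5; 5 enters row 1 and ejects 4. So w(10) = 4. P is now [[1, 3, 5, 9], [2, 6], [7, 10], [8]].
Step i=9: Q has 9 at row 3, column 2; remove 10 from row 3 of P and reverse-bump: 10 enters row 2 and ejects 6; 6 enters row 1 and ejects 5. So w(9) = 5. P is now [[1, 3, 6, 9], [2, 10], [7], [8]].
Step i=8: Q has 8 at row 4, column 1; remove 8 from row 4 of P and reverse-bump: 8 enters row 3 and ejects 7; 7 enters row 2 and ejects 2; 2 enters row 1 and ejects 1. So w(8) = 1. P is now [[2, 3, 6, 9], [7, 10], [8]].
Step i=7: Q has 7 at row 1, column 4; remove that cell from P, ejecting 9. So w(7) = 9. P is now [[2, 3, 6], [7, 10], [8]].
Step i=6: Q has 6 at row 3, column 1; remove 8 from row 3 of P and reverse-bump: 8 enters row 2 and ejects 7; 7 enters row 1 and ejects 6. So w(6) = 6. P is now [[2, 3, 7], [8, 10]].
Step i=5: Q has 5 at row 1, column 3; remove that cell from P, ejecting 7. So w(5) = 7. P is now [[2, 3], [8, 10]].
Step i=4: Q has 4 at row 2, column 2; remove 10 from row 2 of P and reverse-bump: 10 enters row 1 and ejects 3. So w(4) = 3. P is now [[2, 10], [8]].
Step i=3: Q has 3 at row 2, column 1; remove 8 from row 2 of P and reverse-bump: 8 enters row 1 and ejects 2. So w(3) = 2. P is now [[8, 10]].
Step i=2: Q has 2 at row 1, column 2; remove that cell from P, ejecting 10. So w(2) = 10. P is now [[8]].
Step i=1: Q has 1 at row 1, column 1; remove that cell from P, ejecting 8. So w(1) = 8. P is now [].

So w = 8 10 2 3 7 6 9 1 5 4.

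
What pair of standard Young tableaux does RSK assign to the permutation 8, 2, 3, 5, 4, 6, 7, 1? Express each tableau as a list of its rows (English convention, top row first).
Insert each entry of the permutation into P by Schensted row insertion, recording in Q the position of each new cell.

Insert 8: appended to row 1. P = [[8]].
Insert 2: 2 bumps 8 from row 1; 8 starts row 2. P = [[2], [8]].
Insert 3: appended to row 1. P = [[2, 3], [8]].
Insert 5: appended to row 1. P = [[2, 3, 5], [8]].
Insert 4: 4 bumps 5 from row 1; 5 bumps 8 from row 2; 8 starts row 3. P = [[2, 3, 4], [5], [8]].
Insert 6: appended to row 1. P = [[2, 3, 4, 6], [5], [8]].
Insert 7: appended to row 1. P = [[2, 3, 4, 6, 7], [5], [8]].
Insert 1: 1 bumps 2 from row 1; 2 bumps 5 from row 2; 5 bumps 8 from row 3; 8 starts row 4. P = [[1, 3, 4, 6, 7], [2], [5], [8]].

So P = [[1, 3, 4, 6, 7], [2], [5], [8]], Q = [[1, 3, 4, 6, 7], [2], [5], [8]].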